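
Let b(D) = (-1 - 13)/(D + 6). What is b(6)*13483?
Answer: -94381/6 ≈ -15730.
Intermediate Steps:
b(D) = -14/(6 + D)
b(6)*13483 = -14/(6 + 6)*13483 = -14/12*13483 = -14*1/12*13483 = -7/6*13483 = -94381/6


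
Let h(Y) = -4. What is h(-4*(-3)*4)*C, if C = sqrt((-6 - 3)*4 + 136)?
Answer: -40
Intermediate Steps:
C = 10 (C = sqrt(-9*4 + 136) = sqrt(-36 + 136) = sqrt(100) = 10)
h(-4*(-3)*4)*C = -4*10 = -40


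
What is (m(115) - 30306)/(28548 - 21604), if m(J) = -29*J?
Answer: -33641/6944 ≈ -4.8446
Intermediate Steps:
(m(115) - 30306)/(28548 - 21604) = (-29*115 - 30306)/(28548 - 21604) = (-3335 - 30306)/6944 = -33641*1/6944 = -33641/6944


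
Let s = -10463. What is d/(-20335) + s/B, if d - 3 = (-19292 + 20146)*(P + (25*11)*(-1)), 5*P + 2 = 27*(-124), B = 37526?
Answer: 30071730097/763091210 ≈ 39.408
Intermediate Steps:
P = -670 (P = -⅖ + (27*(-124))/5 = -⅖ + (⅕)*(-3348) = -⅖ - 3348/5 = -670)
d = -807027 (d = 3 + (-19292 + 20146)*(-670 + (25*11)*(-1)) = 3 + 854*(-670 + 275*(-1)) = 3 + 854*(-670 - 275) = 3 + 854*(-945) = 3 - 807030 = -807027)
d/(-20335) + s/B = -807027/(-20335) - 10463/37526 = -807027*(-1/20335) - 10463*1/37526 = 807027/20335 - 10463/37526 = 30071730097/763091210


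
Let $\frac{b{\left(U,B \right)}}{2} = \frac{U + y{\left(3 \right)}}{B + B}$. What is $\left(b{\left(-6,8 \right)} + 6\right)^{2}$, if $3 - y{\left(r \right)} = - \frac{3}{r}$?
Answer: $\frac{529}{16} \approx 33.063$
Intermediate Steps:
$y{\left(r \right)} = 3 + \frac{3}{r}$ ($y{\left(r \right)} = 3 - - \frac{3}{r} = 3 + \frac{3}{r}$)
$b{\left(U,B \right)} = \frac{4 + U}{B}$ ($b{\left(U,B \right)} = 2 \frac{U + \left(3 + \frac{3}{3}\right)}{B + B} = 2 \frac{U + \left(3 + 3 \cdot \frac{1}{3}\right)}{2 B} = 2 \left(U + \left(3 + 1\right)\right) \frac{1}{2 B} = 2 \left(U + 4\right) \frac{1}{2 B} = 2 \left(4 + U\right) \frac{1}{2 B} = 2 \frac{4 + U}{2 B} = \frac{4 + U}{B}$)
$\left(b{\left(-6,8 \right)} + 6\right)^{2} = \left(\frac{4 - 6}{8} + 6\right)^{2} = \left(\frac{1}{8} \left(-2\right) + 6\right)^{2} = \left(- \frac{1}{4} + 6\right)^{2} = \left(\frac{23}{4}\right)^{2} = \frac{529}{16}$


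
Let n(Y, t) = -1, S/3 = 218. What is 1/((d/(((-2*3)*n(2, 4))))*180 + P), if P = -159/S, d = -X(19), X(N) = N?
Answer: -218/124313 ≈ -0.0017536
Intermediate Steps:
S = 654 (S = 3*218 = 654)
d = -19 (d = -1*19 = -19)
P = -53/218 (P = -159/654 = -159*1/654 = -53/218 ≈ -0.24312)
1/((d/(((-2*3)*n(2, 4))))*180 + P) = 1/(-19/(-2*3*(-1))*180 - 53/218) = 1/(-19/((-6*(-1)))*180 - 53/218) = 1/(-19/6*180 - 53/218) = 1/(-570 - 53/218) = 1/(-124313/218) = -218/124313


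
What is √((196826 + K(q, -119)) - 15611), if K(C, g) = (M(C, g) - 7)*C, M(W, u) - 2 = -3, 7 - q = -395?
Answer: √177999 ≈ 421.90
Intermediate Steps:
q = 402 (q = 7 - 1*(-395) = 7 + 395 = 402)
M(W, u) = -1 (M(W, u) = 2 - 3 = -1)
K(C, g) = -8*C (K(C, g) = (-1 - 7)*C = -8*C)
√((196826 + K(q, -119)) - 15611) = √((196826 - 8*402) - 15611) = √((196826 - 3216) - 15611) = √(193610 - 15611) = √177999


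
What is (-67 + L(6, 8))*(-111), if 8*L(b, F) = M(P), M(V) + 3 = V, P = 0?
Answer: 59829/8 ≈ 7478.6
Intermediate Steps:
M(V) = -3 + V
L(b, F) = -3/8 (L(b, F) = (-3 + 0)/8 = (1/8)*(-3) = -3/8)
(-67 + L(6, 8))*(-111) = (-67 - 3/8)*(-111) = -539/8*(-111) = 59829/8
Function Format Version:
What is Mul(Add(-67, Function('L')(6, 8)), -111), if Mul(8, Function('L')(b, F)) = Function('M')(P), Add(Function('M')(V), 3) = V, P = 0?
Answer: Rational(59829, 8) ≈ 7478.6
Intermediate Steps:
Function('M')(V) = Add(-3, V)
Function('L')(b, F) = Rational(-3, 8) (Function('L')(b, F) = Mul(Rational(1, 8), Add(-3, 0)) = Mul(Rational(1, 8), -3) = Rational(-3, 8))
Mul(Add(-67, Function('L')(6, 8)), -111) = Mul(Add(-67, Rational(-3, 8)), -111) = Mul(Rational(-539, 8), -111) = Rational(59829, 8)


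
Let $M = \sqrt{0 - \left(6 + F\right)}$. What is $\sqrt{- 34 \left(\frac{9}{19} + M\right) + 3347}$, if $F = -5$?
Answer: $\frac{\sqrt{1202453 - 12274 i}}{19} \approx 57.715 - 0.29455 i$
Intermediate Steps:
$M = i$ ($M = \sqrt{0 - 1} = \sqrt{-1} = i \approx 1.0 i$)
$\sqrt{- 34 \left(\frac{9}{19} + M\right) + 3347} = \sqrt{- 34 \left(\frac{9}{19} + i\right) + 3347} = \sqrt{\left(- \frac{306}{19} - 34 i\right) + 3347} = \sqrt{\frac{63287}{19} - 34 i}$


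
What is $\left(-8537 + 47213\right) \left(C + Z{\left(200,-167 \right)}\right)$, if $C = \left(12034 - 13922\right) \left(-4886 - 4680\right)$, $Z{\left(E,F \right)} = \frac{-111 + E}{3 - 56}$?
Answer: $\frac{37021136533260}{53} \approx 6.9851 \cdot 10^{11}$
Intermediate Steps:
$Z{\left(E,F \right)} = \frac{111}{53} - \frac{E}{53}$ ($Z{\left(E,F \right)} = \frac{-111 + E}{-53} = \left(-111 + E\right) \left(- \frac{1}{53}\right) = \frac{111}{53} - \frac{E}{53}$)
$C = 18060608$ ($C = \left(-1888\right) \left(-9566\right) = 18060608$)
$\left(-8537 + 47213\right) \left(C + Z{\left(200,-167 \right)}\right) = \left(-8537 + 47213\right) \left(18060608 + \left(\frac{111}{53} - \frac{200}{53}\right)\right) = 38676 \left(18060608 + \left(\frac{111}{53} - \frac{200}{53}\right)\right) = 38676 \left(18060608 - \frac{89}{53}\right) = 38676 \cdot \frac{957212135}{53} = \frac{37021136533260}{53}$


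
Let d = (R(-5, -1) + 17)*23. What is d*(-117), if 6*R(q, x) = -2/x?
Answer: -46644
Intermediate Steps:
R(q, x) = -1/(3*x) (R(q, x) = (-2/x)/6 = -1/(3*x))
d = 1196/3 (d = (-⅓/(-1) + 17)*23 = (-⅓*(-1) + 17)*23 = (⅓ + 17)*23 = (52/3)*23 = 1196/3 ≈ 398.67)
d*(-117) = (1196/3)*(-117) = -46644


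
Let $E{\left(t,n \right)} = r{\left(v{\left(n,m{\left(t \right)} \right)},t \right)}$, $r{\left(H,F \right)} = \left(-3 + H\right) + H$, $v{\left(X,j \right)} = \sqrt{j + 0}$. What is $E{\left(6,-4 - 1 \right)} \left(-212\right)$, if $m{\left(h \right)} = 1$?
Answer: $212$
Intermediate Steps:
$v{\left(X,j \right)} = \sqrt{j}$
$r{\left(H,F \right)} = -3 + 2 H$
$E{\left(t,n \right)} = -1$ ($E{\left(t,n \right)} = -3 + 2 \sqrt{1} = -3 + 2 \cdot 1 = -3 + 2 = -1$)
$E{\left(6,-4 - 1 \right)} \left(-212\right) = \left(-1\right) \left(-212\right) = 212$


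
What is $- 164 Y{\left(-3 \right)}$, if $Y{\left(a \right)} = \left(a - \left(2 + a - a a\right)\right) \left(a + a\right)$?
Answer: $6888$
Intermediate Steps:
$Y{\left(a \right)} = 2 a \left(-2 + a^{2}\right)$ ($Y{\left(a \right)} = \left(a - \left(2 + a - a^{2}\right)\right) 2 a = \left(-2 + a^{2}\right) 2 a = 2 a \left(-2 + a^{2}\right)$)
$- 164 Y{\left(-3 \right)} = - 164 \cdot 2 \left(-3\right) \left(-2 + \left(-3\right)^{2}\right) = - 164 \cdot 2 \left(-3\right) \left(-2 + 9\right) = - 164 \cdot 2 \left(-3\right) 7 = \left(-164\right) \left(-42\right) = 6888$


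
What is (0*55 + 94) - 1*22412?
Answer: -22318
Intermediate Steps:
(0*55 + 94) - 1*22412 = (0 + 94) - 22412 = 94 - 22412 = -22318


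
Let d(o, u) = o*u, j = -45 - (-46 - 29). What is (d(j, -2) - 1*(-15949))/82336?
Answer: 15889/82336 ≈ 0.19298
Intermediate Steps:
j = 30 (j = -45 - 1*(-75) = -45 + 75 = 30)
(d(j, -2) - 1*(-15949))/82336 = (30*(-2) - 1*(-15949))/82336 = (-60 + 15949)*(1/82336) = 15889*(1/82336) = 15889/82336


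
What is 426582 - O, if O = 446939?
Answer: -20357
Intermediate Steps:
426582 - O = 426582 - 1*446939 = 426582 - 446939 = -20357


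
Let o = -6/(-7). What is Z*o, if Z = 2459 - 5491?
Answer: -18192/7 ≈ -2598.9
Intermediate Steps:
o = 6/7 (o = -6*(-⅐) = 6/7 ≈ 0.85714)
Z = -3032
Z*o = -3032*6/7 = -18192/7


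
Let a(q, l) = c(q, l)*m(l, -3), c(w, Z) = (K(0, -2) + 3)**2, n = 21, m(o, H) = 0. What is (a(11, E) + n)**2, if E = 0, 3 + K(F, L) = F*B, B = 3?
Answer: 441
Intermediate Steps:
K(F, L) = -3 + 3*F (K(F, L) = -3 + F*3 = -3 + 3*F)
c(w, Z) = 0 (c(w, Z) = ((-3 + 3*0) + 3)**2 = ((-3 + 0) + 3)**2 = (-3 + 3)**2 = 0**2 = 0)
a(q, l) = 0 (a(q, l) = 0*0 = 0)
(a(11, E) + n)**2 = (0 + 21)**2 = 21**2 = 441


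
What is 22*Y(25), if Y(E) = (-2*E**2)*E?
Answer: -687500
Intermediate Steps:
Y(E) = -2*E**3
22*Y(25) = 22*(-2*25**3) = 22*(-2*15625) = 22*(-31250) = -687500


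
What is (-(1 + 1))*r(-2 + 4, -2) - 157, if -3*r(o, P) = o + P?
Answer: -157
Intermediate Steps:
r(o, P) = -P/3 - o/3 (r(o, P) = -(o + P)/3 = -(P + o)/3 = -P/3 - o/3)
(-(1 + 1))*r(-2 + 4, -2) - 157 = (-(1 + 1))*(-⅓*(-2) - (-2 + 4)/3) - 157 = (-1*2)*(⅔ - ⅓*2) - 157 = -2*(⅔ - ⅔) - 157 = -2*0 - 157 = 0 - 157 = -157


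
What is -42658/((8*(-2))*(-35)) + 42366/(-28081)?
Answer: -87257447/1123240 ≈ -77.684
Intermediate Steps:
-42658/((8*(-2))*(-35)) + 42366/(-28081) = -42658/((-16*(-35))) + 42366*(-1/28081) = -42658/560 - 42366/28081 = -42658*1/560 - 42366/28081 = -3047/40 - 42366/28081 = -87257447/1123240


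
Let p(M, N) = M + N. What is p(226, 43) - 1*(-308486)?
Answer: 308755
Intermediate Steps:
p(226, 43) - 1*(-308486) = (226 + 43) - 1*(-308486) = 269 + 308486 = 308755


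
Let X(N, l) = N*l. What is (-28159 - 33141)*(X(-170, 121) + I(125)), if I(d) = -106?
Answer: 1267438800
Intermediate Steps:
(-28159 - 33141)*(X(-170, 121) + I(125)) = (-28159 - 33141)*(-170*121 - 106) = -61300*(-20570 - 106) = -61300*(-20676) = 1267438800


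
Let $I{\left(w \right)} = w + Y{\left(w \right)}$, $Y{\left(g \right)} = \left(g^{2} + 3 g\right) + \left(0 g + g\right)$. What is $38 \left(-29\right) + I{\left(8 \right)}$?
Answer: $-998$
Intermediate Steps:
$Y{\left(g \right)} = g^{2} + 4 g$ ($Y{\left(g \right)} = \left(g^{2} + 3 g\right) + \left(0 + g\right) = \left(g^{2} + 3 g\right) + g = g^{2} + 4 g$)
$I{\left(w \right)} = w + w \left(4 + w\right)$
$38 \left(-29\right) + I{\left(8 \right)} = 38 \left(-29\right) + 8 \left(5 + 8\right) = -1102 + 8 \cdot 13 = -1102 + 104 = -998$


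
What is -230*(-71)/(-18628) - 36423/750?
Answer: -28780631/582125 ≈ -49.441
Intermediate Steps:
-230*(-71)/(-18628) - 36423/750 = 16330*(-1/18628) - 36423*1/750 = -8165/9314 - 12141/250 = -28780631/582125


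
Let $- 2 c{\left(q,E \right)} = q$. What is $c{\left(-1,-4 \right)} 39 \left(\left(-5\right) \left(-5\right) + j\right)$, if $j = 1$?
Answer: $507$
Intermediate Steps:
$c{\left(q,E \right)} = - \frac{q}{2}$
$c{\left(-1,-4 \right)} 39 \left(\left(-5\right) \left(-5\right) + j\right) = \left(- \frac{1}{2}\right) \left(-1\right) 39 \left(\left(-5\right) \left(-5\right) + 1\right) = \frac{1}{2} \cdot 39 \left(25 + 1\right) = \frac{39}{2} \cdot 26 = 507$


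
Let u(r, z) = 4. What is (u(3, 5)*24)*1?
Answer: 96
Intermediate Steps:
(u(3, 5)*24)*1 = (4*24)*1 = 96*1 = 96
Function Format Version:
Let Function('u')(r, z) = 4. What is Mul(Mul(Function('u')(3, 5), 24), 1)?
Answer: 96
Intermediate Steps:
Mul(Mul(Function('u')(3, 5), 24), 1) = Mul(Mul(4, 24), 1) = Mul(96, 1) = 96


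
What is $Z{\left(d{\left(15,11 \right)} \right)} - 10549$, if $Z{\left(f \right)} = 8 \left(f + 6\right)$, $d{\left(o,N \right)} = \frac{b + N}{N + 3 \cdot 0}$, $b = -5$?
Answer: $- \frac{115463}{11} \approx -10497.0$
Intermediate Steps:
$d{\left(o,N \right)} = \frac{-5 + N}{N}$ ($d{\left(o,N \right)} = \frac{-5 + N}{N + 3 \cdot 0} = \frac{-5 + N}{N + 0} = \frac{-5 + N}{N}$)
$Z{\left(f \right)} = 48 + 8 f$ ($Z{\left(f \right)} = 8 \left(6 + f\right) = 48 + 8 f$)
$Z{\left(d{\left(15,11 \right)} \right)} - 10549 = \left(48 + 8 \frac{-5 + 11}{11}\right) - 10549 = \left(48 + 8 \cdot \frac{1}{11} \cdot 6\right) - 10549 = \left(48 + 8 \cdot \frac{6}{11}\right) - 10549 = \left(48 + \frac{48}{11}\right) - 10549 = \frac{576}{11} - 10549 = - \frac{115463}{11}$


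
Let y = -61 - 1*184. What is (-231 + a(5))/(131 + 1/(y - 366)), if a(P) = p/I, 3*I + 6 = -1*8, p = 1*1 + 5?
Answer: -165581/93380 ≈ -1.7732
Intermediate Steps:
y = -245 (y = -61 - 184 = -245)
p = 6 (p = 1 + 5 = 6)
I = -14/3 (I = -2 + (-1*8)/3 = -2 + (⅓)*(-8) = -2 - 8/3 = -14/3 ≈ -4.6667)
a(P) = -9/7 (a(P) = 6/(-14/3) = 6*(-3/14) = -9/7)
(-231 + a(5))/(131 + 1/(y - 366)) = (-231 - 9/7)/(131 + 1/(-245 - 366)) = -1626/(7*(131 + 1/(-611))) = -1626/(7*(131 - 1/611)) = -1626/(7*80040/611) = -1626/7*611/80040 = -165581/93380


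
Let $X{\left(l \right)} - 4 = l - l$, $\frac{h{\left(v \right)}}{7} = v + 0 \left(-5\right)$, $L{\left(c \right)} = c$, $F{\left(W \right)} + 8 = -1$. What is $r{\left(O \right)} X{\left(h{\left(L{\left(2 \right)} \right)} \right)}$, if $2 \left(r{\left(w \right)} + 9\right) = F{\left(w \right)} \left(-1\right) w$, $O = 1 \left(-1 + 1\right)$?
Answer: $-36$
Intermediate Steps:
$F{\left(W \right)} = -9$ ($F{\left(W \right)} = -8 - 1 = -9$)
$h{\left(v \right)} = 7 v$ ($h{\left(v \right)} = 7 \left(v + 0 \left(-5\right)\right) = 7 \left(v + 0\right) = 7 v$)
$X{\left(l \right)} = 4$ ($X{\left(l \right)} = 4 + \left(l - l\right) = 4 + 0 = 4$)
$O = 0$ ($O = 1 \cdot 0 = 0$)
$r{\left(w \right)} = -9 + \frac{9 w}{2}$ ($r{\left(w \right)} = -9 + \frac{\left(-9\right) \left(-1\right) w}{2} = -9 + \frac{9 w}{2}$)
$r{\left(O \right)} X{\left(h{\left(L{\left(2 \right)} \right)} \right)} = \left(-9 + \frac{9}{2} \cdot 0\right) 4 = \left(-9 + 0\right) 4 = \left(-9\right) 4 = -36$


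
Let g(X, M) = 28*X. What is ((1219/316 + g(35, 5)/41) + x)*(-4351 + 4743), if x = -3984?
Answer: -5023190410/3239 ≈ -1.5508e+6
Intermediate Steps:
((1219/316 + g(35, 5)/41) + x)*(-4351 + 4743) = ((1219/316 + (28*35)/41) - 3984)*(-4351 + 4743) = ((1219*(1/316) + 980*(1/41)) - 3984)*392 = ((1219/316 + 980/41) - 3984)*392 = (359659/12956 - 3984)*392 = -51257045/12956*392 = -5023190410/3239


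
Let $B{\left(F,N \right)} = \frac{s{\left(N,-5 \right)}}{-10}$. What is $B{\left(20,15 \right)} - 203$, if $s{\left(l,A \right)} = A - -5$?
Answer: $-203$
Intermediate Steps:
$s{\left(l,A \right)} = 5 + A$ ($s{\left(l,A \right)} = A + 5 = 5 + A$)
$B{\left(F,N \right)} = 0$ ($B{\left(F,N \right)} = \frac{5 - 5}{-10} = 0 \left(- \frac{1}{10}\right) = 0$)
$B{\left(20,15 \right)} - 203 = 0 - 203 = -203$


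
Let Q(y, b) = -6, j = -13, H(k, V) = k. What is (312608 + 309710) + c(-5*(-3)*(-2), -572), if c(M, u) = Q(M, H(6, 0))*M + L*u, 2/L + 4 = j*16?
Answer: 32992680/53 ≈ 6.2250e+5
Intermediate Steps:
L = -1/106 (L = 2/(-4 - 13*16) = 2/(-4 - 208) = 2/(-212) = 2*(-1/212) = -1/106 ≈ -0.0094340)
c(M, u) = -6*M - u/106
(312608 + 309710) + c(-5*(-3)*(-2), -572) = (312608 + 309710) + (-6*(-5*(-3))*(-2) - 1/106*(-572)) = 622318 + (-90*(-2) + 286/53) = 622318 + (-6*(-30) + 286/53) = 622318 + (180 + 286/53) = 622318 + 9826/53 = 32992680/53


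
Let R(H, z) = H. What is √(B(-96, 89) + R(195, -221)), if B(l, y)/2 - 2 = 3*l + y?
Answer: I*√199 ≈ 14.107*I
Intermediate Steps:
B(l, y) = 4 + 2*y + 6*l (B(l, y) = 4 + 2*(3*l + y) = 4 + 2*(y + 3*l) = 4 + (2*y + 6*l) = 4 + 2*y + 6*l)
√(B(-96, 89) + R(195, -221)) = √((4 + 2*89 + 6*(-96)) + 195) = √((4 + 178 - 576) + 195) = √(-394 + 195) = √(-199) = I*√199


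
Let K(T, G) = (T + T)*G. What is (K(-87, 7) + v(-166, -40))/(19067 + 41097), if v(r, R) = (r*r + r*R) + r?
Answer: 631/1157 ≈ 0.54538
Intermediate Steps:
v(r, R) = r + r² + R*r (v(r, R) = (r² + R*r) + r = r + r² + R*r)
K(T, G) = 2*G*T (K(T, G) = (2*T)*G = 2*G*T)
(K(-87, 7) + v(-166, -40))/(19067 + 41097) = (2*7*(-87) - 166*(1 - 40 - 166))/(19067 + 41097) = (-1218 - 166*(-205))/60164 = (-1218 + 34030)*(1/60164) = 32812*(1/60164) = 631/1157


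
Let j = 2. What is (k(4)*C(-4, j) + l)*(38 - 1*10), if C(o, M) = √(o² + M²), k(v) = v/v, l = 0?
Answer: 56*√5 ≈ 125.22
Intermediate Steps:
k(v) = 1
C(o, M) = √(M² + o²)
(k(4)*C(-4, j) + l)*(38 - 1*10) = (1*√(2² + (-4)²) + 0)*(38 - 1*10) = (1*√(4 + 16) + 0)*(38 - 10) = (1*√20 + 0)*28 = (1*(2*√5) + 0)*28 = (2*√5 + 0)*28 = (2*√5)*28 = 56*√5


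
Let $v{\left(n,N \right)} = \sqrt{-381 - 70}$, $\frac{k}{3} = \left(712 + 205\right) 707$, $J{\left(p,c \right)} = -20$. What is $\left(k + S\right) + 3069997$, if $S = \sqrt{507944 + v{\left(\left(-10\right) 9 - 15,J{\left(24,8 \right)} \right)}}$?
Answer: $5014954 + \sqrt{507944 + i \sqrt{451}} \approx 5.0157 \cdot 10^{6} + 0.0149 i$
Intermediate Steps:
$k = 1944957$ ($k = 3 \left(712 + 205\right) 707 = 3 \cdot 917 \cdot 707 = 3 \cdot 648319 = 1944957$)
$v{\left(n,N \right)} = i \sqrt{451}$ ($v{\left(n,N \right)} = \sqrt{-451} = i \sqrt{451}$)
$S = \sqrt{507944 + i \sqrt{451}} \approx 712.7 + 0.01 i$
$\left(k + S\right) + 3069997 = \left(1944957 + \sqrt{507944 + i \sqrt{451}}\right) + 3069997 = 5014954 + \sqrt{507944 + i \sqrt{451}}$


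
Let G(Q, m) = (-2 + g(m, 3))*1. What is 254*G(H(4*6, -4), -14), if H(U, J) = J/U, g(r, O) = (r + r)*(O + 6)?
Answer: -64516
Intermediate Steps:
g(r, O) = 2*r*(6 + O) (g(r, O) = (2*r)*(6 + O) = 2*r*(6 + O))
G(Q, m) = -2 + 18*m (G(Q, m) = (-2 + 2*m*(6 + 3))*1 = (-2 + 2*m*9)*1 = (-2 + 18*m)*1 = -2 + 18*m)
254*G(H(4*6, -4), -14) = 254*(-2 + 18*(-14)) = 254*(-2 - 252) = 254*(-254) = -64516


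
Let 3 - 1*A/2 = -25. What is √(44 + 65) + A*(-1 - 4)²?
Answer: 1400 + √109 ≈ 1410.4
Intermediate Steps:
A = 56 (A = 6 - 2*(-25) = 6 + 50 = 56)
√(44 + 65) + A*(-1 - 4)² = √(44 + 65) + 56*(-1 - 4)² = √109 + 56*(-5)² = √109 + 56*25 = √109 + 1400 = 1400 + √109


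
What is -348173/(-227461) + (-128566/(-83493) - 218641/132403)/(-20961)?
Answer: 80678253499877631602/52706822336122187259 ≈ 1.5307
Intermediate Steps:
-348173/(-227461) + (-128566/(-83493) - 218641/132403)/(-20961) = -348173*(-1/227461) + (-128566*(-1/83493) - 218641*1/132403)*(-1/20961) = 348173/227461 + (128566/83493 - 218641/132403)*(-1/20961) = 348173/227461 - 1232468915/11054723679*(-1/20961) = 348173/227461 + 1232468915/231718063035519 = 80678253499877631602/52706822336122187259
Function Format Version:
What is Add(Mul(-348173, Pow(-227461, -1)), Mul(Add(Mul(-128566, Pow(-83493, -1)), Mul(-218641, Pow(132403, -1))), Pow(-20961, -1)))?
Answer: Rational(80678253499877631602, 52706822336122187259) ≈ 1.5307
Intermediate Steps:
Add(Mul(-348173, Pow(-227461, -1)), Mul(Add(Mul(-128566, Pow(-83493, -1)), Mul(-218641, Pow(132403, -1))), Pow(-20961, -1))) = Add(Mul(-348173, Rational(-1, 227461)), Mul(Add(Mul(-128566, Rational(-1, 83493)), Mul(-218641, Rational(1, 132403))), Rational(-1, 20961))) = Add(Rational(348173, 227461), Mul(Add(Rational(128566, 83493), Rational(-218641, 132403)), Rational(-1, 20961))) = Add(Rational(348173, 227461), Mul(Rational(-1232468915, 11054723679), Rational(-1, 20961))) = Add(Rational(348173, 227461), Rational(1232468915, 231718063035519)) = Rational(80678253499877631602, 52706822336122187259)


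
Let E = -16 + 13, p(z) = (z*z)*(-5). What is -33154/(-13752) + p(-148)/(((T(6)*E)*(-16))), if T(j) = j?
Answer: -866071/2292 ≈ -377.87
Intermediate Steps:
p(z) = -5*z² (p(z) = z²*(-5) = -5*z²)
E = -3
-33154/(-13752) + p(-148)/(((T(6)*E)*(-16))) = -33154/(-13752) + (-5*(-148)²)/(((6*(-3))*(-16))) = -33154*(-1/13752) + (-5*21904)/((-18*(-16))) = 16577/6876 - 109520/288 = 16577/6876 - 109520*1/288 = 16577/6876 - 6845/18 = -866071/2292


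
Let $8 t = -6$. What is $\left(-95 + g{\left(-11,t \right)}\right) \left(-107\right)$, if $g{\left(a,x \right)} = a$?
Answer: $11342$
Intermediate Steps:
$t = - \frac{3}{4}$ ($t = \frac{1}{8} \left(-6\right) = - \frac{3}{4} \approx -0.75$)
$\left(-95 + g{\left(-11,t \right)}\right) \left(-107\right) = \left(-95 - 11\right) \left(-107\right) = \left(-106\right) \left(-107\right) = 11342$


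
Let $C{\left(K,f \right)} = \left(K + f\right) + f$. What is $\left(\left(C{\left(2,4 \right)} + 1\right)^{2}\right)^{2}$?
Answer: $14641$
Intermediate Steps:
$C{\left(K,f \right)} = K + 2 f$
$\left(\left(C{\left(2,4 \right)} + 1\right)^{2}\right)^{2} = \left(\left(\left(2 + 2 \cdot 4\right) + 1\right)^{2}\right)^{2} = \left(\left(\left(2 + 8\right) + 1\right)^{2}\right)^{2} = \left(\left(10 + 1\right)^{2}\right)^{2} = \left(11^{2}\right)^{2} = 121^{2} = 14641$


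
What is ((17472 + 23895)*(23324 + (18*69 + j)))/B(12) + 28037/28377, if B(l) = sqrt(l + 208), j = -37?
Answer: 28037/28377 + 1014691143*sqrt(55)/110 ≈ 6.8410e+7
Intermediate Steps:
B(l) = sqrt(208 + l)
((17472 + 23895)*(23324 + (18*69 + j)))/B(12) + 28037/28377 = ((17472 + 23895)*(23324 + (18*69 - 37)))/(sqrt(208 + 12)) + 28037/28377 = (41367*(23324 + (1242 - 37)))/(sqrt(220)) + 28037*(1/28377) = (41367*(23324 + 1205))/((2*sqrt(55))) + 28037/28377 = (41367*24529)*(sqrt(55)/110) + 28037/28377 = 1014691143*(sqrt(55)/110) + 28037/28377 = 1014691143*sqrt(55)/110 + 28037/28377 = 28037/28377 + 1014691143*sqrt(55)/110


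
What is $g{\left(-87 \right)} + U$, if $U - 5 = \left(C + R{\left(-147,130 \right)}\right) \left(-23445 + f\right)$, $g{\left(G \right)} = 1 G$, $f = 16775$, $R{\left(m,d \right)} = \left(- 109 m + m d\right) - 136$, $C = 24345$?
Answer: $-140883822$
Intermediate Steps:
$R{\left(m,d \right)} = -136 - 109 m + d m$ ($R{\left(m,d \right)} = \left(- 109 m + d m\right) - 136 = -136 - 109 m + d m$)
$g{\left(G \right)} = G$
$U = -140883735$ ($U = 5 + \left(24345 - 3223\right) \left(-23445 + 16775\right) = 5 + \left(24345 - 3223\right) \left(-6670\right) = 5 + 21122 \left(-6670\right) = 5 - 140883740 = -140883735$)
$g{\left(-87 \right)} + U = -87 - 140883735 = -140883822$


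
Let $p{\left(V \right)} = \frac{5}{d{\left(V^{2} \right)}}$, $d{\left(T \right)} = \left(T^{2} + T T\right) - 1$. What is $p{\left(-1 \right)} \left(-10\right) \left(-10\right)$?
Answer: $500$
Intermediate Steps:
$d{\left(T \right)} = -1 + 2 T^{2}$ ($d{\left(T \right)} = \left(T^{2} + T^{2}\right) - 1 = 2 T^{2} - 1 = -1 + 2 T^{2}$)
$p{\left(V \right)} = \frac{5}{-1 + 2 V^{4}}$ ($p{\left(V \right)} = \frac{5}{-1 + 2 \left(V^{2}\right)^{2}} = \frac{5}{-1 + 2 V^{4}}$)
$p{\left(-1 \right)} \left(-10\right) \left(-10\right) = \frac{5}{-1 + 2 \left(-1\right)^{4}} \left(-10\right) \left(-10\right) = \frac{5}{-1 + 2 \cdot 1} \left(-10\right) \left(-10\right) = \frac{5}{-1 + 2} \left(-10\right) \left(-10\right) = \frac{5}{1} \left(-10\right) \left(-10\right) = 5 \cdot 1 \left(-10\right) \left(-10\right) = 5 \left(-10\right) \left(-10\right) = \left(-50\right) \left(-10\right) = 500$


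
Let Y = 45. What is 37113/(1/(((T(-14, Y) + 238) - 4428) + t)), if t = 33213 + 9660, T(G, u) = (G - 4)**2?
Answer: 1447666791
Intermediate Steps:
T(G, u) = (-4 + G)**2
t = 42873
37113/(1/(((T(-14, Y) + 238) - 4428) + t)) = 37113/(1/((((-4 - 14)**2 + 238) - 4428) + 42873)) = 37113/(1/((((-18)**2 + 238) - 4428) + 42873)) = 37113/(1/(((324 + 238) - 4428) + 42873)) = 37113/(1/((562 - 4428) + 42873)) = 37113/(1/(-3866 + 42873)) = 37113/(1/39007) = 37113*39007 = 1447666791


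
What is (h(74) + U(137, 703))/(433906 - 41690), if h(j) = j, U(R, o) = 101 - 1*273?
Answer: -49/196108 ≈ -0.00024986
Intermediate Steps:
U(R, o) = -172 (U(R, o) = 101 - 273 = -172)
(h(74) + U(137, 703))/(433906 - 41690) = (74 - 172)/(433906 - 41690) = -98/392216 = -98*1/392216 = -49/196108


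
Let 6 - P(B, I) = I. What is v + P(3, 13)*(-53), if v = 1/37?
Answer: 13728/37 ≈ 371.03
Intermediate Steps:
v = 1/37 ≈ 0.027027
P(B, I) = 6 - I
v + P(3, 13)*(-53) = 1/37 + (6 - 1*13)*(-53) = 1/37 + (6 - 13)*(-53) = 1/37 - 7*(-53) = 1/37 + 371 = 13728/37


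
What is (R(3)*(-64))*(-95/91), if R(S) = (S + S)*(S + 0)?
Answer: 109440/91 ≈ 1202.6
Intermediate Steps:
R(S) = 2*S² (R(S) = (2*S)*S = 2*S²)
(R(3)*(-64))*(-95/91) = ((2*3²)*(-64))*(-95/91) = ((2*9)*(-64))*(-95*1/91) = (18*(-64))*(-95/91) = -1152*(-95/91) = 109440/91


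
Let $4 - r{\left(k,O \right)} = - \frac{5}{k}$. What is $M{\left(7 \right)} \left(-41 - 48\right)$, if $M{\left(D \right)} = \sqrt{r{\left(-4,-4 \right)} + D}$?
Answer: $- \frac{89 \sqrt{39}}{2} \approx -277.9$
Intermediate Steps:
$r{\left(k,O \right)} = 4 + \frac{5}{k}$ ($r{\left(k,O \right)} = 4 - - \frac{5}{k} = 4 + \frac{5}{k}$)
$M{\left(D \right)} = \sqrt{\frac{11}{4} + D}$ ($M{\left(D \right)} = \sqrt{\left(4 + \frac{5}{-4}\right) + D} = \sqrt{\left(4 + 5 \left(- \frac{1}{4}\right)\right) + D} = \sqrt{\left(4 - \frac{5}{4}\right) + D} = \sqrt{\frac{11}{4} + D}$)
$M{\left(7 \right)} \left(-41 - 48\right) = \frac{\sqrt{11 + 4 \cdot 7}}{2} \left(-41 - 48\right) = \frac{\sqrt{11 + 28}}{2} \left(-89\right) = \frac{\sqrt{39}}{2} \left(-89\right) = - \frac{89 \sqrt{39}}{2}$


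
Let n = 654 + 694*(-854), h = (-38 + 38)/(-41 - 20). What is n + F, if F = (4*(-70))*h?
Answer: -592022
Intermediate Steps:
h = 0 (h = 0/(-61) = 0*(-1/61) = 0)
F = 0 (F = (4*(-70))*0 = -280*0 = 0)
n = -592022 (n = 654 - 592676 = -592022)
n + F = -592022 + 0 = -592022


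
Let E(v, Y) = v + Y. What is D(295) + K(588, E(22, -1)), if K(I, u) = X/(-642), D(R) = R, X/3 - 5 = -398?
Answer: 63523/214 ≈ 296.84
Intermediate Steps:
X = -1179 (X = 15 + 3*(-398) = 15 - 1194 = -1179)
E(v, Y) = Y + v
K(I, u) = 393/214 (K(I, u) = -1179/(-642) = -1179*(-1/642) = 393/214)
D(295) + K(588, E(22, -1)) = 295 + 393/214 = 63523/214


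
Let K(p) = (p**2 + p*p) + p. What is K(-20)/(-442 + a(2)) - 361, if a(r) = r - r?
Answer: -6167/17 ≈ -362.76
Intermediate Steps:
K(p) = p + 2*p**2 (K(p) = (p**2 + p**2) + p = 2*p**2 + p = p + 2*p**2)
a(r) = 0
K(-20)/(-442 + a(2)) - 361 = (-20*(1 + 2*(-20)))/(-442 + 0) - 361 = -20*(1 - 40)/(-442) - 361 = -20*(-39)*(-1/442) - 361 = 780*(-1/442) - 361 = -30/17 - 361 = -6167/17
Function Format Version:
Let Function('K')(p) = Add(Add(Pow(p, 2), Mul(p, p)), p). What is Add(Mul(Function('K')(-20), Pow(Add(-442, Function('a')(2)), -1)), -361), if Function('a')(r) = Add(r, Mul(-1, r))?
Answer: Rational(-6167, 17) ≈ -362.76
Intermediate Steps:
Function('K')(p) = Add(p, Mul(2, Pow(p, 2))) (Function('K')(p) = Add(Add(Pow(p, 2), Pow(p, 2)), p) = Add(Mul(2, Pow(p, 2)), p) = Add(p, Mul(2, Pow(p, 2))))
Function('a')(r) = 0
Add(Mul(Function('K')(-20), Pow(Add(-442, Function('a')(2)), -1)), -361) = Add(Mul(Mul(-20, Add(1, Mul(2, -20))), Pow(Add(-442, 0), -1)), -361) = Add(Mul(Mul(-20, Add(1, -40)), Pow(-442, -1)), -361) = Add(Mul(Mul(-20, -39), Rational(-1, 442)), -361) = Add(Mul(780, Rational(-1, 442)), -361) = Add(Rational(-30, 17), -361) = Rational(-6167, 17)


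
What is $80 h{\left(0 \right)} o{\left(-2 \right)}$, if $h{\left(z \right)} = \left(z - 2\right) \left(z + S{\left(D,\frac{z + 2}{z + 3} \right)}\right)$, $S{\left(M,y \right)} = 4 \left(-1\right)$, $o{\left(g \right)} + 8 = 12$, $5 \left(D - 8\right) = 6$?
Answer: $2560$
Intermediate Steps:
$D = \frac{46}{5}$ ($D = 8 + \frac{1}{5} \cdot 6 = 8 + \frac{6}{5} = \frac{46}{5} \approx 9.2$)
$o{\left(g \right)} = 4$ ($o{\left(g \right)} = -8 + 12 = 4$)
$S{\left(M,y \right)} = -4$
$h{\left(z \right)} = \left(-4 + z\right) \left(-2 + z\right)$ ($h{\left(z \right)} = \left(z - 2\right) \left(z - 4\right) = \left(-2 + z\right) \left(-4 + z\right) = \left(-4 + z\right) \left(-2 + z\right)$)
$80 h{\left(0 \right)} o{\left(-2 \right)} = 80 \left(8 + 0^{2} - 0\right) 4 = 80 \left(8 + 0 + 0\right) 4 = 80 \cdot 8 \cdot 4 = 640 \cdot 4 = 2560$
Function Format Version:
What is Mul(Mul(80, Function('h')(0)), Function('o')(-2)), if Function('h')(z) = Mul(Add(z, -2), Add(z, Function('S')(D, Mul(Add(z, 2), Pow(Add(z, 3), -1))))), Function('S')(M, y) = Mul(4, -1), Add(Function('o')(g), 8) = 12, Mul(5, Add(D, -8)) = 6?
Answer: 2560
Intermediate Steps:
D = Rational(46, 5) (D = Add(8, Mul(Rational(1, 5), 6)) = Add(8, Rational(6, 5)) = Rational(46, 5) ≈ 9.2000)
Function('o')(g) = 4 (Function('o')(g) = Add(-8, 12) = 4)
Function('S')(M, y) = -4
Function('h')(z) = Mul(Add(-4, z), Add(-2, z)) (Function('h')(z) = Mul(Add(z, -2), Add(z, -4)) = Mul(Add(-2, z), Add(-4, z)) = Mul(Add(-4, z), Add(-2, z)))
Mul(Mul(80, Function('h')(0)), Function('o')(-2)) = Mul(Mul(80, Add(8, Pow(0, 2), Mul(-6, 0))), 4) = Mul(Mul(80, Add(8, 0, 0)), 4) = Mul(Mul(80, 8), 4) = Mul(640, 4) = 2560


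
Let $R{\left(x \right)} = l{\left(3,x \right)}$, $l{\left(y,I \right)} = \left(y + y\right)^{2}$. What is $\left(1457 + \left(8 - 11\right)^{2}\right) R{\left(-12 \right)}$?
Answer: $52776$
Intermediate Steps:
$l{\left(y,I \right)} = 4 y^{2}$ ($l{\left(y,I \right)} = \left(2 y\right)^{2} = 4 y^{2}$)
$R{\left(x \right)} = 36$ ($R{\left(x \right)} = 4 \cdot 3^{2} = 4 \cdot 9 = 36$)
$\left(1457 + \left(8 - 11\right)^{2}\right) R{\left(-12 \right)} = \left(1457 + \left(8 - 11\right)^{2}\right) 36 = \left(1457 + \left(-3\right)^{2}\right) 36 = \left(1457 + 9\right) 36 = 1466 \cdot 36 = 52776$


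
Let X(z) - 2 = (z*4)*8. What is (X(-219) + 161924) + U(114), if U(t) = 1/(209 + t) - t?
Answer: 50001693/323 ≈ 1.5480e+5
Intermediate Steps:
X(z) = 2 + 32*z (X(z) = 2 + (z*4)*8 = 2 + (4*z)*8 = 2 + 32*z)
(X(-219) + 161924) + U(114) = ((2 + 32*(-219)) + 161924) + (1 - 1*114² - 209*114)/(209 + 114) = ((2 - 7008) + 161924) + (1 - 1*12996 - 23826)/323 = (-7006 + 161924) + (1 - 12996 - 23826)/323 = 154918 + (1/323)*(-36821) = 154918 - 36821/323 = 50001693/323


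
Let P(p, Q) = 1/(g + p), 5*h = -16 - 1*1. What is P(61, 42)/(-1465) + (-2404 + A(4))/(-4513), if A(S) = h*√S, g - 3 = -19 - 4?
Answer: 144800189/271073345 ≈ 0.53417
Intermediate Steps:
h = -17/5 (h = (-16 - 1*1)/5 = (-16 - 1)/5 = (⅕)*(-17) = -17/5 ≈ -3.4000)
g = -20 (g = 3 + (-19 - 4) = 3 - 23 = -20)
A(S) = -17*√S/5
P(p, Q) = 1/(-20 + p)
P(61, 42)/(-1465) + (-2404 + A(4))/(-4513) = 1/((-20 + 61)*(-1465)) + (-2404 - 17*√4/5)/(-4513) = -1/1465/41 + (-2404 - 17/5*2)*(-1/4513) = (1/41)*(-1/1465) + (-2404 - 34/5)*(-1/4513) = -1/60065 - 12054/5*(-1/4513) = -1/60065 + 12054/22565 = 144800189/271073345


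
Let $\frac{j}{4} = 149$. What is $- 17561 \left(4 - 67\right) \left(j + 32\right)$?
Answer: $694783404$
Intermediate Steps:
$j = 596$ ($j = 4 \cdot 149 = 596$)
$- 17561 \left(4 - 67\right) \left(j + 32\right) = - 17561 \left(4 - 67\right) \left(596 + 32\right) = - 17561 \left(\left(-63\right) 628\right) = \left(-17561\right) \left(-39564\right) = 694783404$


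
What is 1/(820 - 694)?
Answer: 1/126 ≈ 0.0079365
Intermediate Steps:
1/(820 - 694) = 1/126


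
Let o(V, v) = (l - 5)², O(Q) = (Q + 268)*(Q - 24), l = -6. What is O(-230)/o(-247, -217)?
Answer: -9652/121 ≈ -79.769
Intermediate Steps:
O(Q) = (-24 + Q)*(268 + Q) (O(Q) = (268 + Q)*(-24 + Q) = (-24 + Q)*(268 + Q))
o(V, v) = 121 (o(V, v) = (-6 - 5)² = (-11)² = 121)
O(-230)/o(-247, -217) = (-6432 + (-230)² + 244*(-230))/121 = (-6432 + 52900 - 56120)*(1/121) = -9652*1/121 = -9652/121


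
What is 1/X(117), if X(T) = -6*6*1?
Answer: -1/36 ≈ -0.027778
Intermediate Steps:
X(T) = -36 (X(T) = -36*1 = -36)
1/X(117) = 1/(-36) = -1/36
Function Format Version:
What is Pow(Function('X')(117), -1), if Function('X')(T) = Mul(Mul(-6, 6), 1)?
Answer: Rational(-1, 36) ≈ -0.027778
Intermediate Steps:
Function('X')(T) = -36 (Function('X')(T) = Mul(-36, 1) = -36)
Pow(Function('X')(117), -1) = Pow(-36, -1) = Rational(-1, 36)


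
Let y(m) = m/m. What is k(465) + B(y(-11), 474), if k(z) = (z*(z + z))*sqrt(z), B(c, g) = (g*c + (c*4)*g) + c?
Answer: 2371 + 432450*sqrt(465) ≈ 9.3277e+6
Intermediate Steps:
y(m) = 1
B(c, g) = c + 5*c*g (B(c, g) = (c*g + (4*c)*g) + c = (c*g + 4*c*g) + c = 5*c*g + c = c + 5*c*g)
k(z) = 2*z**(5/2) (k(z) = (z*(2*z))*sqrt(z) = (2*z**2)*sqrt(z) = 2*z**(5/2))
k(465) + B(y(-11), 474) = 2*465**(5/2) + 1*(1 + 5*474) = 2*(216225*sqrt(465)) + 1*(1 + 2370) = 432450*sqrt(465) + 1*2371 = 432450*sqrt(465) + 2371 = 2371 + 432450*sqrt(465)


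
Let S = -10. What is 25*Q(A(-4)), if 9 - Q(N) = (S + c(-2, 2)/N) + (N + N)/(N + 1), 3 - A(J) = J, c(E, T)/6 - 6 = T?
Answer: 7275/28 ≈ 259.82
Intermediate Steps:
c(E, T) = 36 + 6*T
A(J) = 3 - J
Q(N) = 19 - 48/N - 2*N/(1 + N) (Q(N) = 9 - ((-10 + (36 + 6*2)/N) + (N + N)/(N + 1)) = 9 - ((-10 + (36 + 12)/N) + (2*N)/(1 + N)) = 9 - ((-10 + 48/N) + 2*N/(1 + N)) = 9 - (-10 + 48/N + 2*N/(1 + N)) = 9 + (10 - 48/N - 2*N/(1 + N)) = 19 - 48/N - 2*N/(1 + N))
25*Q(A(-4)) = 25*((-48 - 29*(3 - 1*(-4)) + 17*(3 - 1*(-4))²)/((3 - 1*(-4))*(1 + (3 - 1*(-4))))) = 25*((-48 - 29*(3 + 4) + 17*(3 + 4)²)/((3 + 4)*(1 + (3 + 4)))) = 25*((-48 - 29*7 + 17*7²)/(7*(1 + 7))) = 25*((⅐)*(-48 - 203 + 17*49)/8) = 25*((⅐)*(⅛)*(-48 - 203 + 833)) = 25*((⅐)*(⅛)*582) = 25*(291/28) = 7275/28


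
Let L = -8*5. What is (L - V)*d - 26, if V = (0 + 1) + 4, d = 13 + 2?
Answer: -701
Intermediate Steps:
L = -40
d = 15
V = 5 (V = 1 + 4 = 5)
(L - V)*d - 26 = (-40 - 1*5)*15 - 26 = (-40 - 5)*15 - 26 = -45*15 - 26 = -675 - 26 = -701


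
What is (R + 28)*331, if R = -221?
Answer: -63883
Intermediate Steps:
(R + 28)*331 = (-221 + 28)*331 = -193*331 = -63883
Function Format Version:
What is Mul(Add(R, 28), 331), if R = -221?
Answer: -63883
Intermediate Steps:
Mul(Add(R, 28), 331) = Mul(Add(-221, 28), 331) = Mul(-193, 331) = -63883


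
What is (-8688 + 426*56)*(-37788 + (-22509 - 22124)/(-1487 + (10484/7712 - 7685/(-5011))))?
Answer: -8211700055839941888/14338265785 ≈ -5.7271e+8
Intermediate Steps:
(-8688 + 426*56)*(-37788 + (-22509 - 22124)/(-1487 + (10484/7712 - 7685/(-5011)))) = (-8688 + 23856)*(-37788 - 44633/(-1487 + (10484*(1/7712) - 7685*(-1/5011)))) = 15168*(-37788 - 44633/(-1487 + (2621/1928 + 7685/5011))) = 15168*(-37788 - 44633/(-1487 + 27950511/9661208)) = 15168*(-37788 - 44633/(-14338265785/9661208)) = 15168*(-37788 - 44633*(-9661208/14338265785)) = 15168*(-37788 + 431208696664/14338265785) = 15168*(-541383178786916/14338265785) = -8211700055839941888/14338265785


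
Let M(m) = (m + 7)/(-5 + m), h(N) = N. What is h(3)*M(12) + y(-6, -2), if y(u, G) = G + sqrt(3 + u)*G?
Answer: 43/7 - 2*I*sqrt(3) ≈ 6.1429 - 3.4641*I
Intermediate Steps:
y(u, G) = G + G*sqrt(3 + u)
M(m) = (7 + m)/(-5 + m)
h(3)*M(12) + y(-6, -2) = 3*((7 + 12)/(-5 + 12)) - 2*(1 + sqrt(3 - 6)) = 3*(19/7) - 2*(1 + sqrt(-3)) = 3*((1/7)*19) - 2*(1 + I*sqrt(3)) = 3*(19/7) + (-2 - 2*I*sqrt(3)) = 57/7 + (-2 - 2*I*sqrt(3)) = 43/7 - 2*I*sqrt(3)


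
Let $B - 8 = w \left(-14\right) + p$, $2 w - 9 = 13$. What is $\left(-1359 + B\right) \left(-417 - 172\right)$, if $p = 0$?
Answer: $886445$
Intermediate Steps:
$w = 11$ ($w = \frac{9}{2} + \frac{1}{2} \cdot 13 = \frac{9}{2} + \frac{13}{2} = 11$)
$B = -146$ ($B = 8 + \left(11 \left(-14\right) + 0\right) = 8 + \left(-154 + 0\right) = 8 - 154 = -146$)
$\left(-1359 + B\right) \left(-417 - 172\right) = \left(-1359 - 146\right) \left(-417 - 172\right) = \left(-1505\right) \left(-589\right) = 886445$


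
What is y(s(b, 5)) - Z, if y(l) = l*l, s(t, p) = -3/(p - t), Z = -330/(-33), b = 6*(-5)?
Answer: -12241/1225 ≈ -9.9926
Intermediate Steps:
b = -30
Z = 10 (Z = -330*(-1/33) = 10)
y(l) = l**2
y(s(b, 5)) - Z = (-3/(5 - 1*(-30)))**2 - 1*10 = (-3/(5 + 30))**2 - 10 = (-3/35)**2 - 10 = 9/1225 - 10 = -12241/1225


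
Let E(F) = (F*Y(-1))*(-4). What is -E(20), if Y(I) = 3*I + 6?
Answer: 240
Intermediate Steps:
Y(I) = 6 + 3*I
E(F) = -12*F (E(F) = (F*(6 + 3*(-1)))*(-4) = (F*(6 - 3))*(-4) = (F*3)*(-4) = (3*F)*(-4) = -12*F)
-E(20) = -(-12)*20 = -1*(-240) = 240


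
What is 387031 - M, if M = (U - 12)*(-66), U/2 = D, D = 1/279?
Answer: 35920271/93 ≈ 3.8624e+5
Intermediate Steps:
D = 1/279 ≈ 0.0035842
U = 2/279 (U = 2*(1/279) = 2/279 ≈ 0.0071685)
M = 73612/93 (M = (2/279 - 12)*(-66) = -3346/279*(-66) = 73612/93 ≈ 791.53)
387031 - M = 387031 - 1*73612/93 = 387031 - 73612/93 = 35920271/93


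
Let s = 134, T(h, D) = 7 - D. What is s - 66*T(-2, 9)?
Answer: 266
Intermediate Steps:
s - 66*T(-2, 9) = 134 - 66*(7 - 1*9) = 134 - 66*(7 - 9) = 134 - 66*(-2) = 134 + 132 = 266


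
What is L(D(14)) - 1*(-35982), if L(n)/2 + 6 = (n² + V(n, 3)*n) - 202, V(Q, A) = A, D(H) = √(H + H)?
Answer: 35622 + 12*√7 ≈ 35654.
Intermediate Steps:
D(H) = √2*√H (D(H) = √(2*H) = √2*√H)
L(n) = -416 + 2*n² + 6*n (L(n) = -12 + 2*((n² + 3*n) - 202) = -12 + 2*(-202 + n² + 3*n) = -12 + (-404 + 2*n² + 6*n) = -416 + 2*n² + 6*n)
L(D(14)) - 1*(-35982) = (-416 + 2*(√2*√14)² + 6*(√2*√14)) - 1*(-35982) = (-416 + 2*(2*√7)² + 6*(2*√7)) + 35982 = (-416 + 2*28 + 12*√7) + 35982 = (-416 + 56 + 12*√7) + 35982 = (-360 + 12*√7) + 35982 = 35622 + 12*√7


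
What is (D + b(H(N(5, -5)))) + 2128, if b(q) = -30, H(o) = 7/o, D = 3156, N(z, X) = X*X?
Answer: 5254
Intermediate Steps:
N(z, X) = X²
(D + b(H(N(5, -5)))) + 2128 = (3156 - 30) + 2128 = 3126 + 2128 = 5254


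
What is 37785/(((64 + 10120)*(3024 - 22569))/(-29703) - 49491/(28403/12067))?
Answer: -10625826021855/4028451557917 ≈ -2.6377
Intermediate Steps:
37785/(((64 + 10120)*(3024 - 22569))/(-29703) - 49491/(28403/12067)) = 37785/((10184*(-19545))*(-1/29703) - 49491/(28403*(1/12067))) = 37785/(-199046280*(-1/29703) - 49491/28403/12067) = 37785/(66348760/9901 - 49491*12067/28403) = 37785/(66348760/9901 - 597207897/28403) = 37785/(-4028451557917/281218103) = 37785*(-281218103/4028451557917) = -10625826021855/4028451557917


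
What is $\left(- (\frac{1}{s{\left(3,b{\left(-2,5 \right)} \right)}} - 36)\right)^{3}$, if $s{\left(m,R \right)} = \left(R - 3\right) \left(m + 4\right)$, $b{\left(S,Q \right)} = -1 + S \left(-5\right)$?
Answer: $\frac{3449795831}{74088} \approx 46564.0$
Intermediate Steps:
$b{\left(S,Q \right)} = -1 - 5 S$
$s{\left(m,R \right)} = \left(-3 + R\right) \left(4 + m\right)$
$\left(- (\frac{1}{s{\left(3,b{\left(-2,5 \right)} \right)}} - 36)\right)^{3} = \left(- (\frac{1}{-12 - 9 + 4 \left(-1 - -10\right) + \left(-1 - -10\right) 3} - 36)\right)^{3} = \left(- (\frac{1}{-12 - 9 + 4 \left(-1 + 10\right) + \left(-1 + 10\right) 3} - 36)\right)^{3} = \left(- (\frac{1}{-12 - 9 + 4 \cdot 9 + 9 \cdot 3} - 36)\right)^{3} = \left(- (\frac{1}{-12 - 9 + 36 + 27} - 36)\right)^{3} = \left(- (\frac{1}{42} - 36)\right)^{3} = \left(\left(-1\right) \left(- \frac{1511}{42}\right)\right)^{3} = \left(\frac{1511}{42}\right)^{3} = \frac{3449795831}{74088}$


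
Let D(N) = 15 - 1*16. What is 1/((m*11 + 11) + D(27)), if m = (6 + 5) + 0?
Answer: 1/131 ≈ 0.0076336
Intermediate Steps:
D(N) = -1 (D(N) = 15 - 16 = -1)
m = 11 (m = 11 + 0 = 11)
1/((m*11 + 11) + D(27)) = 1/((11*11 + 11) - 1) = 1/((121 + 11) - 1) = 1/(132 - 1) = 1/131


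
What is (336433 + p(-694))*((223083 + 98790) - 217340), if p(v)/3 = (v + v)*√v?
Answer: 35168350789 - 435275412*I*√694 ≈ 3.5168e+10 - 1.1467e+10*I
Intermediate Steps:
p(v) = 6*v^(3/2) (p(v) = 3*((v + v)*√v) = 3*((2*v)*√v) = 3*(2*v^(3/2)) = 6*v^(3/2))
(336433 + p(-694))*((223083 + 98790) - 217340) = (336433 + 6*(-694)^(3/2))*((223083 + 98790) - 217340) = (336433 + 6*(-694*I*√694))*(321873 - 217340) = (336433 - 4164*I*√694)*104533 = 35168350789 - 435275412*I*√694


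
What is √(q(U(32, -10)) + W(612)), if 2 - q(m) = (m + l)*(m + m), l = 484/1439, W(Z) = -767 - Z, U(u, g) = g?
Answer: I*√3251597497/1439 ≈ 39.627*I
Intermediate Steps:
l = 484/1439 (l = 484*(1/1439) = 484/1439 ≈ 0.33634)
q(m) = 2 - 2*m*(484/1439 + m) (q(m) = 2 - (m + 484/1439)*(m + m) = 2 - (484/1439 + m)*2*m = 2 - 2*m*(484/1439 + m))
√(q(U(32, -10)) + W(612)) = √((2 - 2*(-10)² - 968/1439*(-10)) + (-767 - 1*612)) = √((2 - 2*100 + 9680/1439) + (-767 - 612)) = √((2 - 200 + 9680/1439) - 1379) = √(-275242/1439 - 1379) = √(-2259623/1439) = I*√3251597497/1439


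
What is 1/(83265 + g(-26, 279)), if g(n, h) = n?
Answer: 1/83239 ≈ 1.2014e-5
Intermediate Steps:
1/(83265 + g(-26, 279)) = 1/(83265 - 26) = 1/83239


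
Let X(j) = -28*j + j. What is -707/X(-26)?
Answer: -707/702 ≈ -1.0071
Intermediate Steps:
X(j) = -27*j
-707/X(-26) = -707/((-27*(-26))) = -707/702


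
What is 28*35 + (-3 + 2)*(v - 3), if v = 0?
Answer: 983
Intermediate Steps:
28*35 + (-3 + 2)*(v - 3) = 28*35 + (-3 + 2)*(0 - 3) = 980 - 1*(-3) = 980 + 3 = 983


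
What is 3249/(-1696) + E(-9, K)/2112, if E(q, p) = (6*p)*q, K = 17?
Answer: -5481/2332 ≈ -2.3503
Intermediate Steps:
E(q, p) = 6*p*q
3249/(-1696) + E(-9, K)/2112 = 3249/(-1696) + (6*17*(-9))/2112 = 3249*(-1/1696) - 918*1/2112 = -3249/1696 - 153/352 = -5481/2332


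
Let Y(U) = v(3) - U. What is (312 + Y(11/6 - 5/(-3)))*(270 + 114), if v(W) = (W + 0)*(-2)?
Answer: 116160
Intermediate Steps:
v(W) = -2*W (v(W) = W*(-2) = -2*W)
Y(U) = -6 - U (Y(U) = -2*3 - U = -6 - U)
(312 + Y(11/6 - 5/(-3)))*(270 + 114) = (312 + (-6 - (11/6 - 5/(-3))))*(270 + 114) = (312 + (-6 - (11*(1/6) - 5*(-1/3))))*384 = (312 + (-6 - (11/6 + 5/3)))*384 = (312 + (-6 - 1*7/2))*384 = (312 + (-6 - 7/2))*384 = (312 - 19/2)*384 = (605/2)*384 = 116160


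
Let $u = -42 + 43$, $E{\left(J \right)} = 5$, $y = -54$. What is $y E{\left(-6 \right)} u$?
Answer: $-270$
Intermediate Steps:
$u = 1$
$y E{\left(-6 \right)} u = \left(-54\right) 5 \cdot 1 = \left(-270\right) 1 = -270$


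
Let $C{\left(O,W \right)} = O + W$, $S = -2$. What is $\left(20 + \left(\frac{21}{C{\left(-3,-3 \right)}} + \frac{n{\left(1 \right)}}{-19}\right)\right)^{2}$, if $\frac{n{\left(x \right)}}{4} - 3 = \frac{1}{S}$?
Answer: $\frac{368449}{1444} \approx 255.16$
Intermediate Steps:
$n{\left(x \right)} = 10$ ($n{\left(x \right)} = 12 + \frac{4}{-2} = 12 + 4 \left(- \frac{1}{2}\right) = 12 - 2 = 10$)
$\left(20 + \left(\frac{21}{C{\left(-3,-3 \right)}} + \frac{n{\left(1 \right)}}{-19}\right)\right)^{2} = \left(20 + \left(\frac{21}{-3 - 3} + \frac{10}{-19}\right)\right)^{2} = \left(20 + \left(\frac{21}{-6} + 10 \left(- \frac{1}{19}\right)\right)\right)^{2} = \left(20 + \left(21 \left(- \frac{1}{6}\right) - \frac{10}{19}\right)\right)^{2} = \left(20 - \frac{153}{38}\right)^{2} = \left(\frac{607}{38}\right)^{2} = \frac{368449}{1444}$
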